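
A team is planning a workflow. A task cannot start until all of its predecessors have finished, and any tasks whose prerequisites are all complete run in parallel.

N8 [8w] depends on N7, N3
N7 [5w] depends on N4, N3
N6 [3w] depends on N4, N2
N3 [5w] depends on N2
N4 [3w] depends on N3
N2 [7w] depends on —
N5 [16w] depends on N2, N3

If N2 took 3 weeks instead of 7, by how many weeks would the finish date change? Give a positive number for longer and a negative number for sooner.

As given, the longest chain is N2→N3→N4→N7→N8 = 7+5+3+5+8 = 28, so the finish is 28 weeks.
N2 is on the critical path; changing it to 3 makes that path 24 weeks.
The critical path is still N2→N3→N4→N7→N8; finish is now 24 weeks.
Change in finish: 24 − 28 = -4 weeks.

-4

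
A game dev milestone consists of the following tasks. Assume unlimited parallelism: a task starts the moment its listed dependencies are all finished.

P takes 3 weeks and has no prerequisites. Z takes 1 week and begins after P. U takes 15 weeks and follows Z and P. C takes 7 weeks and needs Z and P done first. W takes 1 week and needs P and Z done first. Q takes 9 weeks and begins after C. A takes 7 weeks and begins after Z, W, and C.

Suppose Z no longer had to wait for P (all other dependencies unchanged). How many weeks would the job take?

19

With the dependency in place, P→Z→C→Q = 3+1+7+9 = 20 sets the finish at 20 weeks.
Without P→Z, Z's earliest start moves from 3 to 0.
The longest chain is now P→C→Q = 3+7+9 = 19, so the job takes 19 weeks.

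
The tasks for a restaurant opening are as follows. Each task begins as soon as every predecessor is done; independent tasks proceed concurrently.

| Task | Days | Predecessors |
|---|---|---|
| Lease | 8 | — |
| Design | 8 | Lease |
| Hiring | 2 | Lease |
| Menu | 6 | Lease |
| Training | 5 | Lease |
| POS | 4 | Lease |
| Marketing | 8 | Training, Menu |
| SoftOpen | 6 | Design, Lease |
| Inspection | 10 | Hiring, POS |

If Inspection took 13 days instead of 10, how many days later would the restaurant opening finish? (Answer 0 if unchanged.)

Actual critical path: Lease→POS→Inspection = 8+4+10 = 22 ⇒ 22 days.
Inspection is on the critical path; changing it to 13 makes that path 25 days.
No other chain overtakes it, so the finish is 25 days.
Change in finish: 25 − 22 = +3 days.

3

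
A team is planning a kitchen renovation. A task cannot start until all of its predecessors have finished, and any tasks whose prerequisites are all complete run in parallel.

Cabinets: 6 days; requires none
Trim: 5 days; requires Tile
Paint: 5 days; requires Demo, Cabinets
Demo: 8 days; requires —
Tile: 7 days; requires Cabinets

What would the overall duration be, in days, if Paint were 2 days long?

18

As given, the longest chain is Cabinets→Tile→Trim = 6+7+5 = 18, so the finish is 18 days.
Paint is off the critical path — its longest chain is 13 days, giving 5 of slack.
No other chain overtakes it, so the finish is 18 days.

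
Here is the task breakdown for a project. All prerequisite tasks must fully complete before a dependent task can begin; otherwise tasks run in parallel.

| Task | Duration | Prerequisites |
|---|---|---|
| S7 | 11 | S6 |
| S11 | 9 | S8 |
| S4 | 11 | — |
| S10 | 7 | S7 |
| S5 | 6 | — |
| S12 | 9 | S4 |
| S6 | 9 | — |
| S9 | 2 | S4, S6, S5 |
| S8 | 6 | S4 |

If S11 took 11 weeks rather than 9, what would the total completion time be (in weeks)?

As given, the longest chain is S6→S7→S10 = 9+11+7 = 27, so the finish is 27 weeks.
The longest path through S11 is only 26 weeks, so S11 has float 1.
The binding chain switches to S4→S8→S11 = 11+6+11 = 28; finish 28 weeks.

28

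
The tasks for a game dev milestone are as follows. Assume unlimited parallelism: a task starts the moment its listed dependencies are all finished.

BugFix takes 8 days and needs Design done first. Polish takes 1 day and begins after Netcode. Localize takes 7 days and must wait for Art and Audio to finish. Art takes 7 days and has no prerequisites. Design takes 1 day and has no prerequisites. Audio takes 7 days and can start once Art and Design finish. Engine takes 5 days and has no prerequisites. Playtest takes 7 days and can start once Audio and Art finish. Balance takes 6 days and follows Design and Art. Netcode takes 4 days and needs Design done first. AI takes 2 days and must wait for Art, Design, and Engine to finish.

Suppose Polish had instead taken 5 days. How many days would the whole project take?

Critical path before the change: Art→Audio→Playtest = 7+7+7 = 21 giving 21 days.
Polish is off the critical path — its longest chain is 6 days, giving 15 of slack.
No other chain overtakes it, so the finish is 21 days.

21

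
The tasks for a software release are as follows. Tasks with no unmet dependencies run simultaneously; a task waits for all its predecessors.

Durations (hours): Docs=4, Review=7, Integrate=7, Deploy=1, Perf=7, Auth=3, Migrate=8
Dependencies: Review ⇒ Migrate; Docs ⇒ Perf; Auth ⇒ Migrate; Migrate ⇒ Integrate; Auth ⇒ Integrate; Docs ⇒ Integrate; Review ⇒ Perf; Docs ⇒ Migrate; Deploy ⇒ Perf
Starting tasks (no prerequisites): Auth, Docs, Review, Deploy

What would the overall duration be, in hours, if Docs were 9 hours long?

24

Critical path before the change: Review→Migrate→Integrate = 7+8+7 = 22 giving 22 hours.
Docs has 3 hours of float (longest path through it is 19).
The binding chain switches to Docs→Migrate→Integrate = 9+8+7 = 24; finish 24 hours.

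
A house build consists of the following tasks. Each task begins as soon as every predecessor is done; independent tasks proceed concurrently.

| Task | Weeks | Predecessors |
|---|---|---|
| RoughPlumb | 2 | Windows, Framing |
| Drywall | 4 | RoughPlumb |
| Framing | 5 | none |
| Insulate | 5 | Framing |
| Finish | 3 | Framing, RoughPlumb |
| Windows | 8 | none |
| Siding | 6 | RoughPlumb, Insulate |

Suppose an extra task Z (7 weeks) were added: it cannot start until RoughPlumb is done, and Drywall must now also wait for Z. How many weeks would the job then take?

Originally the job takes 16 weeks.
With Z inserted, Drywall now waits for max(RoughPlumb, Z).
New critical path: Windows→RoughPlumb→Z→Drywall = 8+2+7+4 = 21 ⇒ 21 weeks.

21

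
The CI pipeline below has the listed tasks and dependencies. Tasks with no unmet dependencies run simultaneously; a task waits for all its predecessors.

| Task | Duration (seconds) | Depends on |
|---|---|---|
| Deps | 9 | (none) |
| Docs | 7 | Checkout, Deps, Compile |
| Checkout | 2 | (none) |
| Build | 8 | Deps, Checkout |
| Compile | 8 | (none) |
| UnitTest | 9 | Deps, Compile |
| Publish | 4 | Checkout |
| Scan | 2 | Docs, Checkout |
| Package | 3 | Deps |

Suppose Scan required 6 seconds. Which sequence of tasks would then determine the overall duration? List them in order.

Actual critical path: Deps→Docs→Scan = 9+7+2 = 18 ⇒ 18 seconds.
Since Scan is critical, the +4 change carries straight to that chain (now 22 seconds).
That remains the longest chain; total 22 seconds.

Deps, Docs, Scan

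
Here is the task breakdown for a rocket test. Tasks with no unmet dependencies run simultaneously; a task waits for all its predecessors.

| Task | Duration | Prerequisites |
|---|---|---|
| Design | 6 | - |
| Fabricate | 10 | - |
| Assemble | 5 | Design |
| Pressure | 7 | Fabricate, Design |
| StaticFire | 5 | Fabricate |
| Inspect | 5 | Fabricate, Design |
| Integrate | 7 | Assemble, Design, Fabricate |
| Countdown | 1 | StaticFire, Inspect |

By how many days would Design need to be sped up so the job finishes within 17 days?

1

Current finish: 18 days; target: 17.
Design is on every critical path, so each day cut from Design cuts the finish by one (this holds down to a finish of 17).
Need 18 − 17 = 1 day off Design → Design becomes 5 days, finish becomes 17.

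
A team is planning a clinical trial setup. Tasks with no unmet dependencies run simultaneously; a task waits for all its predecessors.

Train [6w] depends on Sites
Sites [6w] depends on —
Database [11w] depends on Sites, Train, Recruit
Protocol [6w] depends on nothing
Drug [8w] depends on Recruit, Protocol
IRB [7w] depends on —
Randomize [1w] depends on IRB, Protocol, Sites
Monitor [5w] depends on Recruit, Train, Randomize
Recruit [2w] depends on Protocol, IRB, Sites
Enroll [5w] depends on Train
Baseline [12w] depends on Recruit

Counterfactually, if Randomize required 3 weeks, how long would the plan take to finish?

23

As given, the longest chain is Sites→Train→Database = 6+6+11 = 23, so the finish is 23 weeks.
The longest path through Randomize is only 13 weeks, so Randomize has float 10.
The critical path is still Sites→Train→Database; finish is now 23 weeks.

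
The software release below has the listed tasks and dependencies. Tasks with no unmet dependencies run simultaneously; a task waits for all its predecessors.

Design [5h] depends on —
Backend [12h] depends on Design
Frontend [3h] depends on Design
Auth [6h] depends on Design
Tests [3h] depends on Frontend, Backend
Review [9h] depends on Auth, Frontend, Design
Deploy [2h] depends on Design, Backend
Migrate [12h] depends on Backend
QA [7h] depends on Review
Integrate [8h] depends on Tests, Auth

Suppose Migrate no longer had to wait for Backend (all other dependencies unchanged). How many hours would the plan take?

28

With the dependency in place, Design→Backend→Migrate = 5+12+12 = 29 sets the finish at 29 hours.
Without Backend→Migrate, Migrate's earliest start moves from 17 to 0.
New critical path: Design→Backend→Tests→Integrate = 5+12+3+8 = 28 ⇒ 28 hours.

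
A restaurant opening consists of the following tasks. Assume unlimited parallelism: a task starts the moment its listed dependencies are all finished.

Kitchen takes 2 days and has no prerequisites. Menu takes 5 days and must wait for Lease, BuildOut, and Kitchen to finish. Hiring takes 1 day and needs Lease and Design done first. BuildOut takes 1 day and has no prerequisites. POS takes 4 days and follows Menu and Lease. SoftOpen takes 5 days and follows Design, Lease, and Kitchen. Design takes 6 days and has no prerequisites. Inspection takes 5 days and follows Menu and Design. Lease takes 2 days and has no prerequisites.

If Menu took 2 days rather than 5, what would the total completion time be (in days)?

11

The binding path is Lease→Menu→Inspection = 2+5+5 = 12; finish at 12 days.
Menu lies on that path, so at 2 days the path becomes 9 days.
New critical path: Design→SoftOpen = 6+5 = 11 ⇒ 11 days.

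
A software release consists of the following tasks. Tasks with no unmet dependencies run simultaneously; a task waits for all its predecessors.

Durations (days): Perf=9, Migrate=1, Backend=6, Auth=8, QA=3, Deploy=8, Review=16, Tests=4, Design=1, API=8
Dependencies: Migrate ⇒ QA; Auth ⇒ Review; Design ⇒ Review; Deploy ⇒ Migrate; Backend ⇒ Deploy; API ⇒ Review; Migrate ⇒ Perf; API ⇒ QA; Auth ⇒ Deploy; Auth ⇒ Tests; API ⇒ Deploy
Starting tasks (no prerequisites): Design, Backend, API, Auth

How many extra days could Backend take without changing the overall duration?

2

The longest chain is API→Deploy→Migrate→Perf = 8+8+1+9 = 26; overall finish 26 days.
Backend finishes as early as 6 and must finish by 8.
Float = 26 − 24 = 2.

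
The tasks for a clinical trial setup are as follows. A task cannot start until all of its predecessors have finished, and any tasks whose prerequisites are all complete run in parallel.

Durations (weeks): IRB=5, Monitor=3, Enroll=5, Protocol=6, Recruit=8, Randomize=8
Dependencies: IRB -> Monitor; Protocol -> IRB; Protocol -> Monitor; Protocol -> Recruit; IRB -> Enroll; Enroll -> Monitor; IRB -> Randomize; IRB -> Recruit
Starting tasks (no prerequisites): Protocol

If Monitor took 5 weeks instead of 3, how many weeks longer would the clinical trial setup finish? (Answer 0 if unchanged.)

2

Critical path before the change: Protocol→IRB→Enroll→Monitor = 6+5+5+3 = 19 giving 19 weeks.
Monitor lies on that path, so at 5 weeks the path becomes 21 weeks.
No other chain overtakes it, so the finish is 21 weeks.
Change in finish: 21 − 19 = +2 weeks.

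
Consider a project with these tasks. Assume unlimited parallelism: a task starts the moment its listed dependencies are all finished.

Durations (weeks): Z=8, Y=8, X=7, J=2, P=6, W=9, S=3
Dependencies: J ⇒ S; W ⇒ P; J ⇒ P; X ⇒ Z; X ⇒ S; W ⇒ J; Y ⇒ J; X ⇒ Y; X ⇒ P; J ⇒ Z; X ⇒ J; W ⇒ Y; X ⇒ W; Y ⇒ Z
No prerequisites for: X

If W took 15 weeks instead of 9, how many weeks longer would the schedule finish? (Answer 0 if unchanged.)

Actual critical path: X→W→Y→J→Z = 7+9+8+2+8 = 34 ⇒ 34 weeks.
W lies on that path, so at 15 weeks the path becomes 40 weeks.
The critical path is still X→W→Y→J→Z; finish is now 40 weeks.
Change in finish: 40 − 34 = +6 weeks.

6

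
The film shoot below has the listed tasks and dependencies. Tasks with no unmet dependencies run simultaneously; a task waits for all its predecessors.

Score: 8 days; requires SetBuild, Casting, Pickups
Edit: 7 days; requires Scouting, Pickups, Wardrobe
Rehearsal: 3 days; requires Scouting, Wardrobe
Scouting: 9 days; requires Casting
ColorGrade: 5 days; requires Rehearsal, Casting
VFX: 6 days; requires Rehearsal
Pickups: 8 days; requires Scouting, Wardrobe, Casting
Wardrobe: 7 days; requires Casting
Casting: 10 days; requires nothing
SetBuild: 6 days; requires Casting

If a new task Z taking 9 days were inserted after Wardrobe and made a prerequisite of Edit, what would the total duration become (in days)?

35

Originally the film shoot takes 35 days.
With Z inserted, Edit now waits for max(Scouting, Pickups, Wardrobe, Z).
New critical path: Casting→Scouting→Pickups→Score = 10+9+8+8 = 35 ⇒ 35 days.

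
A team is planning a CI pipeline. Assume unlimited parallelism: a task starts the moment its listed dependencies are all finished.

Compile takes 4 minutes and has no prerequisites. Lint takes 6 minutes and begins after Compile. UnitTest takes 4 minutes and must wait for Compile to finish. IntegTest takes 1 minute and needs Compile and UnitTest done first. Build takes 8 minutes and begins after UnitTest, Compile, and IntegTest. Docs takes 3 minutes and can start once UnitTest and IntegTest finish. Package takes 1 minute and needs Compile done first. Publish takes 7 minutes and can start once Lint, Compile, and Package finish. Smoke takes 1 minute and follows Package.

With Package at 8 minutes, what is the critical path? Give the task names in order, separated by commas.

Actual critical path: Compile→Lint→Publish = 4+6+7 = 17 ⇒ 17 minutes.
The longest path through Package is only 12 minutes, so Package has float 5.
Now Compile→Package→Publish = 4+8+7 = 19 is longest, so the finish becomes 19 minutes.

Compile, Package, Publish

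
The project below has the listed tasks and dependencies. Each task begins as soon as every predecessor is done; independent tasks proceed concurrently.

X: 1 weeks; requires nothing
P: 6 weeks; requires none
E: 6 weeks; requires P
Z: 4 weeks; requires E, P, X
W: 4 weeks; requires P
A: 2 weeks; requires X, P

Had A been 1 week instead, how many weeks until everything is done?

Actual critical path: P→E→Z = 6+6+4 = 16 ⇒ 16 weeks.
A is off the critical path — its longest chain is 8 weeks, giving 8 of slack.
The critical path is still P→E→Z; finish is now 16 weeks.

16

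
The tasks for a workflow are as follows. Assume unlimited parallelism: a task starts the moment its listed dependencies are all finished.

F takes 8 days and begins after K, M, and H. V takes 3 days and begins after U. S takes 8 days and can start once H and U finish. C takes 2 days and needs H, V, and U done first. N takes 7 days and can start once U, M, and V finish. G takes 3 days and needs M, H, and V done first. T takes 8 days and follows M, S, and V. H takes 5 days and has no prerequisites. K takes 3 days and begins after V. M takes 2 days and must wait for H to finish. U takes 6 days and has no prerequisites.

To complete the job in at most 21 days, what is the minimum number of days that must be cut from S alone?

Current finish: 22 days; target: 21.
S is on every critical path, so each day cut from S cuts the finish by one (this holds down to a finish of 20).
Need 22 − 21 = 1 day off S → S becomes 7 days, finish becomes 21.

1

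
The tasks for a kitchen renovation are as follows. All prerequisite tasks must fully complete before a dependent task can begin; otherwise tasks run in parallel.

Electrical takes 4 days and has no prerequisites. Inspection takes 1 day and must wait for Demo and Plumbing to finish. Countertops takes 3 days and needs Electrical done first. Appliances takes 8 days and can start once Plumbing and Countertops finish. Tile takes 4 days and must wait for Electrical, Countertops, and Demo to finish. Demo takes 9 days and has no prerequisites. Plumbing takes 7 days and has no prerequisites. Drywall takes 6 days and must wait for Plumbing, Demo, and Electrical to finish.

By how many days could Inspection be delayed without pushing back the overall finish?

Critical path: Demo→Drywall = 9+6 = 15, so the finish is 15 days.
The longest chain containing Inspection totals 10 days.
Float = 15 − 10 = 5.

5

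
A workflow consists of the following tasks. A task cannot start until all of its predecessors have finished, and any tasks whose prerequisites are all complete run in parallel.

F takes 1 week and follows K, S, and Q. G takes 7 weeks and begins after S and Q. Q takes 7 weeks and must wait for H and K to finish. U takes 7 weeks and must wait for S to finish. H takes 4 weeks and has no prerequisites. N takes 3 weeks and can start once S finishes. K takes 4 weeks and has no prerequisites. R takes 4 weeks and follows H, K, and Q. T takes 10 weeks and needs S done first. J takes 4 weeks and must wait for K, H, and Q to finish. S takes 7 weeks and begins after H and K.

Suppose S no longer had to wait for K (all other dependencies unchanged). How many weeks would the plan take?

21

Original critical path: K→S→T = 4+7+10 = 21 ⇒ 21 weeks.
Dropping K→S doesn't change S's earliest start (4); another predecessor still binds.
After: H→S→T = 4+7+10 = 21 → 21 weeks.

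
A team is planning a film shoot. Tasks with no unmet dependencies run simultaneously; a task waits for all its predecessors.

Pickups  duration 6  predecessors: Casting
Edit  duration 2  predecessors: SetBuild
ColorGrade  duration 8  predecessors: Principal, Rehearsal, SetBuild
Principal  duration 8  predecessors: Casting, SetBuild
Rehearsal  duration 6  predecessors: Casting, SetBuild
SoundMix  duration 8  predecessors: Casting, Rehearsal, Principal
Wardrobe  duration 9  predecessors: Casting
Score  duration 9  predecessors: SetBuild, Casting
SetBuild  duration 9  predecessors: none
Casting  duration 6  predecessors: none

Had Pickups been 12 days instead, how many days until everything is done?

Actual critical path: SetBuild→Principal→SoundMix = 9+8+8 = 25 ⇒ 25 days.
Pickups is off the critical path — its longest chain is 12 days, giving 13 of slack.
No other chain overtakes it, so the finish is 25 days.

25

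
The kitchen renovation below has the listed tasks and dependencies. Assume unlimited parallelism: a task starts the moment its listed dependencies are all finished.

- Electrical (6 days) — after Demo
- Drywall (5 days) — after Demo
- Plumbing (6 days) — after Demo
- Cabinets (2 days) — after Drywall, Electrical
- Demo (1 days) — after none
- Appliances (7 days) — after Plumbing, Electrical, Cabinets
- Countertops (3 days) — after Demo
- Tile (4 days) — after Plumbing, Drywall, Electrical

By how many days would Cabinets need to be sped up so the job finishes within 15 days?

Current finish: 16 days; target: 15.
Cabinets is on every critical path, so each day cut from Cabinets cuts the finish by one (this holds down to a finish of 15).
Need 16 − 15 = 1 day off Cabinets → Cabinets becomes 1 day, finish becomes 15.

1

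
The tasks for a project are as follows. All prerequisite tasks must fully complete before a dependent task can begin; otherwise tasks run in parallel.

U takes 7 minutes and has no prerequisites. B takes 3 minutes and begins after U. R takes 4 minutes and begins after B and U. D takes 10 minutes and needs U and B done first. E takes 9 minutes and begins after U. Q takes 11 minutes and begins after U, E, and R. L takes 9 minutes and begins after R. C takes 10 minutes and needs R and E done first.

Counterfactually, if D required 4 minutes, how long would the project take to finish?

27

Actual critical path: U→E→Q = 7+9+11 = 27 ⇒ 27 minutes.
D is off the critical path — its longest chain is 20 minutes, giving 7 of slack.
That remains the longest chain; total 27 minutes.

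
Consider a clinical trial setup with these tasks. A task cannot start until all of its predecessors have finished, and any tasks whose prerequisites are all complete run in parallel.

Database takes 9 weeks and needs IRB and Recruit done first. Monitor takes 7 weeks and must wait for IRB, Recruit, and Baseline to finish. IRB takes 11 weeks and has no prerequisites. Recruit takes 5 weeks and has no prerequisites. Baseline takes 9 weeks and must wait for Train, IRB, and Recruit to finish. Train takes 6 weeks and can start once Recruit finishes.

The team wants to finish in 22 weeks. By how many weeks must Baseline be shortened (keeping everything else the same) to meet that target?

5

Current finish: 27 weeks; target: 22.
Baseline is on every critical path, so each week cut from Baseline cuts the finish by one (this holds down to a finish of 20).
Need 27 − 22 = 5 weeks off Baseline → Baseline becomes 4 weeks, finish becomes 22.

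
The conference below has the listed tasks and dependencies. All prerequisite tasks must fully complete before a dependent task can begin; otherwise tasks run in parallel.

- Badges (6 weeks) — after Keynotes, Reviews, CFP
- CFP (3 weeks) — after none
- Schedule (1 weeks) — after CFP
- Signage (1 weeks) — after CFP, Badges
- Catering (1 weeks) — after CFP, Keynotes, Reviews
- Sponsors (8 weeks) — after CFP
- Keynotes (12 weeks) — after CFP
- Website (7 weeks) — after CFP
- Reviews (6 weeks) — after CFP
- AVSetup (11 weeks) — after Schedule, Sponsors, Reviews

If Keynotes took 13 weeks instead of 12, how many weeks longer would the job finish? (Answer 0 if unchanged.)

Actual critical path: CFP→Keynotes→Badges→Signage = 3+12+6+1 = 22 ⇒ 22 weeks.
Keynotes is on the critical path; changing it to 13 makes that path 23 weeks.
No other chain overtakes it, so the finish is 23 weeks.
Change in finish: 23 − 22 = +1 weeks.

1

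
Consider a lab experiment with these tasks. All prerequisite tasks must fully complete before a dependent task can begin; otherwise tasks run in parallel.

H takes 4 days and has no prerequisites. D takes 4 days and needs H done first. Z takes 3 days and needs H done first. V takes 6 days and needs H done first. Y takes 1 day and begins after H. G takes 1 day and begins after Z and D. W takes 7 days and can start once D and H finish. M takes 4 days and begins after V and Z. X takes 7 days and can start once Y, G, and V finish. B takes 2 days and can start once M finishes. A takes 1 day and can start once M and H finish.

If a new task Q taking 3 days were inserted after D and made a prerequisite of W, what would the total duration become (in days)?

18

Originally the plan takes 17 days.
With Q inserted, W now waits for max(D, H, Q).
New critical path: H→D→Q→W = 4+4+3+7 = 18 ⇒ 18 days.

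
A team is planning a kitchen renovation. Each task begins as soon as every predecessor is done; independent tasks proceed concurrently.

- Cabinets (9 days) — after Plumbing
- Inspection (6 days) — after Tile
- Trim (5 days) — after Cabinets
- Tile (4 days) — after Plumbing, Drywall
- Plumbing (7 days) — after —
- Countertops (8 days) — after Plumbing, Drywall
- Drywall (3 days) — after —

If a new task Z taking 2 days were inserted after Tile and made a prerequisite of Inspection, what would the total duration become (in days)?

Originally the plan takes 21 days.
With Z inserted, Inspection now waits for max(Tile, Z).
New critical path: Plumbing→Cabinets→Trim = 7+9+5 = 21 ⇒ 21 days.

21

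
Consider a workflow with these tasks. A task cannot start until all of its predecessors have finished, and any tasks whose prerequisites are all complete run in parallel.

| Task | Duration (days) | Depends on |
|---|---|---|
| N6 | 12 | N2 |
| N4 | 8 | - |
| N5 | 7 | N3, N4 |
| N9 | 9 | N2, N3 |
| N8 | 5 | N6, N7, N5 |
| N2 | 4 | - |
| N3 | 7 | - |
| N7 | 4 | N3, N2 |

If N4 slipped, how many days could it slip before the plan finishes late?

1

N2→N6→N8 = 4+12+5 = 21 sets the makespan at 21 days.
N4 finishes as early as 8 and must finish by 9.
Float = 21 − 20 = 1.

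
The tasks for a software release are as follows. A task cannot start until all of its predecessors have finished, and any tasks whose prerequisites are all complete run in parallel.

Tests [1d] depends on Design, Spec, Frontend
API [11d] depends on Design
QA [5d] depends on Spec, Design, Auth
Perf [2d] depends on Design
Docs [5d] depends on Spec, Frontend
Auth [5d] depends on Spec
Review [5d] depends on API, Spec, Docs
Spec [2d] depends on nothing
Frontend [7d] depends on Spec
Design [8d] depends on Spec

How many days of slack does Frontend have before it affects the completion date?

Critical path: Spec→Design→API→Review = 2+8+11+5 = 26, so the finish is 26 days.
Frontend finishes as early as 9 and must finish by 16.
Float = 26 − 19 = 7.

7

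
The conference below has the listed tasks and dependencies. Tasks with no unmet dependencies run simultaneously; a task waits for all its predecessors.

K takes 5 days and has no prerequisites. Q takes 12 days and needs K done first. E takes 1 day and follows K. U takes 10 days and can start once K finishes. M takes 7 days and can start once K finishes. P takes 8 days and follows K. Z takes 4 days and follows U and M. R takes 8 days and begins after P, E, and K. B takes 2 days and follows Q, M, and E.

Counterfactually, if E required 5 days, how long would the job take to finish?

Baseline: K→P→R = 5+8+8 = 21 → 21 days.
E is off the critical path — its longest chain is 14 days, giving 7 of slack.
The critical path is still K→P→R; finish is now 21 days.

21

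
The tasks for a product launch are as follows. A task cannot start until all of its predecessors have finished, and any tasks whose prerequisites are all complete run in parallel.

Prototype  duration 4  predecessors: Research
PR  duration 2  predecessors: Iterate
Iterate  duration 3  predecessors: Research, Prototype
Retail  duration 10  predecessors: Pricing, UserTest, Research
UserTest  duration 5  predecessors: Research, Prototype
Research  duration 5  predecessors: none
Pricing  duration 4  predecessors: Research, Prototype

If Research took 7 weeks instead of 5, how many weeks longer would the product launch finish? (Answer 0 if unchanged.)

Actual critical path: Research→Prototype→UserTest→Retail = 5+4+5+10 = 24 ⇒ 24 weeks.
Since Research is critical, the +2 change carries straight to that chain (now 26 weeks).
That remains the longest chain; total 26 weeks.
Change in finish: 26 − 24 = +2 weeks.

2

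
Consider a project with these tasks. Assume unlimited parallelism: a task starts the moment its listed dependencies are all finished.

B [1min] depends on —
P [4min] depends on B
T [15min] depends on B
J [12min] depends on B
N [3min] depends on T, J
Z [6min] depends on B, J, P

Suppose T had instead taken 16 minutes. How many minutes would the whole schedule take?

20

Baseline: B→T→N = 1+15+3 = 19 → 19 minutes.
Since T is critical, the +1 change carries straight to that chain (now 20 minutes).
No other chain overtakes it, so the finish is 20 minutes.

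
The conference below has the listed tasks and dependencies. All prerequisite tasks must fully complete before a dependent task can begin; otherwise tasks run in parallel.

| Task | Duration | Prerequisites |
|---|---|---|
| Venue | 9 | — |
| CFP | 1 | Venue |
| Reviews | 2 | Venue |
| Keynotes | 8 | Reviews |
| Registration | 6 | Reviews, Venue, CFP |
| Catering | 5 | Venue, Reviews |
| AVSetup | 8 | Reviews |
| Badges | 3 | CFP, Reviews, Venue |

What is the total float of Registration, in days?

Critical path: Venue→Reviews→Keynotes = 9+2+8 = 19, so the finish is 19 days.
Longest path through Registration: 17 days (earliest finish 17, latest finish 19).
So Registration can slip 19 − 17 = 2 days.

2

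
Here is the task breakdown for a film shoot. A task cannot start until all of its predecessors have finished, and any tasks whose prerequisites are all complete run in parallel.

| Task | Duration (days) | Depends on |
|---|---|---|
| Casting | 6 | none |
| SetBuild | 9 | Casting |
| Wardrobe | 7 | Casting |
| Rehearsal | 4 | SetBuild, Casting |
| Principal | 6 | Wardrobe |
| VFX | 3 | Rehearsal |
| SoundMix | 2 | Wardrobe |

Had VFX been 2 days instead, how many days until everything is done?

Critical path before the change: Casting→SetBuild→Rehearsal→VFX = 6+9+4+3 = 22 giving 22 days.
Since VFX is critical, the -1 change carries straight to that chain (now 21 days).
No other chain overtakes it, so the finish is 21 days.

21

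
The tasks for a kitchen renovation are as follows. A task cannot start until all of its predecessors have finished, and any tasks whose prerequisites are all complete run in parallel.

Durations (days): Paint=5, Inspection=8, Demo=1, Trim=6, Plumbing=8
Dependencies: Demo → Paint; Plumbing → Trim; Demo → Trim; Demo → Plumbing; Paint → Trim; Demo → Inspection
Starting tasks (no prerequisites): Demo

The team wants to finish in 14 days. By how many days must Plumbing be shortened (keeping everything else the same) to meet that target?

Current finish: 15 days; target: 14.
Plumbing is on every critical path, so each day cut from Plumbing cuts the finish by one (this holds down to a finish of 12).
Need 15 − 14 = 1 day off Plumbing → Plumbing becomes 7 days, finish becomes 14.

1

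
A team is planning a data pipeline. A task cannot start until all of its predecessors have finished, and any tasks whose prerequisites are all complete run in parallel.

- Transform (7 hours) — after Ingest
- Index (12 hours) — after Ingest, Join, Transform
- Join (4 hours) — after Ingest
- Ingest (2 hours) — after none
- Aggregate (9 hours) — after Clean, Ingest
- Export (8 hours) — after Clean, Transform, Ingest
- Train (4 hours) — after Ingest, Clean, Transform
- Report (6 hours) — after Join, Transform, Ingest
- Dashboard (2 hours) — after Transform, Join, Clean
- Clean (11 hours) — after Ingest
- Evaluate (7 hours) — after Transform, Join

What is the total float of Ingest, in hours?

0

The longest chain is Ingest→Clean→Aggregate = 2+11+9 = 22; overall finish 22 hours.
Ingest finishes as early as 2 and must finish by 2.
Float = 22 − 22 = 0.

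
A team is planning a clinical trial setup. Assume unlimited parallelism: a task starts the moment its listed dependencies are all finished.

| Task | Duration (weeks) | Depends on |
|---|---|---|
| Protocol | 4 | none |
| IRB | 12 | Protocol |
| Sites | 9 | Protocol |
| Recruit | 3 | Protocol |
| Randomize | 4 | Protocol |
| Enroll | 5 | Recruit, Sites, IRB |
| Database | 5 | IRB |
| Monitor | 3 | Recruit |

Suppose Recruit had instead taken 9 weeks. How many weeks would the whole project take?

Actual critical path: Protocol→IRB→Enroll = 4+12+5 = 21 ⇒ 21 weeks.
Recruit has 9 weeks of float (longest path through it is 12).
That remains the longest chain; total 21 weeks.

21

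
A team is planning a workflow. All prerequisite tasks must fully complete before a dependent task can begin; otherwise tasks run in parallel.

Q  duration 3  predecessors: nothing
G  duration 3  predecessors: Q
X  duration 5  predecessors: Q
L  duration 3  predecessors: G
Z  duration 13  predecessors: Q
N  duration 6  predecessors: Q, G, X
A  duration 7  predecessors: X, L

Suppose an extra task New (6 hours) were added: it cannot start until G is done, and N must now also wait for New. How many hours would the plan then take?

Originally the plan takes 16 hours.
With New inserted, N now waits for max(Q, G, X, New).
New critical path: Q→G→New→N = 3+3+6+6 = 18 ⇒ 18 hours.

18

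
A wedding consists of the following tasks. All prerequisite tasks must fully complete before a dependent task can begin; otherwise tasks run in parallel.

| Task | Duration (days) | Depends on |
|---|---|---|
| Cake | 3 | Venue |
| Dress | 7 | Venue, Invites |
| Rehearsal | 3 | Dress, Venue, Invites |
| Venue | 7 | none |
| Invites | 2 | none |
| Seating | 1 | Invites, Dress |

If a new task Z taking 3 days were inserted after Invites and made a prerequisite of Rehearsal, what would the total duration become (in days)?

Originally the wedding takes 17 days.
With Z inserted, Rehearsal now waits for max(Dress, Venue, Invites, Z).
New critical path: Venue→Dress→Rehearsal = 7+7+3 = 17 ⇒ 17 days.

17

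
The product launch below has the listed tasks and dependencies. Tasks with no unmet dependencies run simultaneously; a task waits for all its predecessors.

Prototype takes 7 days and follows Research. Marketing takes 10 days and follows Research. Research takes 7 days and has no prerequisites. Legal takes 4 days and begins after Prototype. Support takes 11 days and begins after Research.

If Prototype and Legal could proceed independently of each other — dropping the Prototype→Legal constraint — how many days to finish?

18

Before: longest chain Research→Prototype→Legal = 7+7+4 = 18, finish 18.
Without Prototype→Legal, Legal's earliest start moves from 14 to 0.
The longest chain is now Research→Support = 7+11 = 18, so the job takes 18 days.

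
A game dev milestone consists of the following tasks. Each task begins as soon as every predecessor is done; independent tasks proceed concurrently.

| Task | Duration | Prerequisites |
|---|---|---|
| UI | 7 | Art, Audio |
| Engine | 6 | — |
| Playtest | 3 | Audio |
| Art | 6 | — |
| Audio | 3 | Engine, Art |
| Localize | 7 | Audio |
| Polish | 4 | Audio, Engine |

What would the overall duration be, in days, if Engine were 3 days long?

16

The binding path is Engine→Audio→UI = 6+3+7 = 16; finish at 16 days.
Since Engine is critical, the -3 change carries straight to that chain (now 13 days).
Now Art→Audio→UI = 6+3+7 = 16 is longest, so the finish becomes 16 days.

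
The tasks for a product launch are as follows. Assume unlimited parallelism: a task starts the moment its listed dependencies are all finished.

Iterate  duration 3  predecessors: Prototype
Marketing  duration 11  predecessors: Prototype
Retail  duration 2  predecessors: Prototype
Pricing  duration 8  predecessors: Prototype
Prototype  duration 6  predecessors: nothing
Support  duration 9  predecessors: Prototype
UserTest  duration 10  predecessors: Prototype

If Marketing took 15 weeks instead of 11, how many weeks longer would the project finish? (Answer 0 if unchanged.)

4

Actual critical path: Prototype→Marketing = 6+11 = 17 ⇒ 17 weeks.
Marketing lies on that path, so at 15 weeks the path becomes 21 weeks.
The critical path is still Prototype→Marketing; finish is now 21 weeks.
Change in finish: 21 − 17 = +4 weeks.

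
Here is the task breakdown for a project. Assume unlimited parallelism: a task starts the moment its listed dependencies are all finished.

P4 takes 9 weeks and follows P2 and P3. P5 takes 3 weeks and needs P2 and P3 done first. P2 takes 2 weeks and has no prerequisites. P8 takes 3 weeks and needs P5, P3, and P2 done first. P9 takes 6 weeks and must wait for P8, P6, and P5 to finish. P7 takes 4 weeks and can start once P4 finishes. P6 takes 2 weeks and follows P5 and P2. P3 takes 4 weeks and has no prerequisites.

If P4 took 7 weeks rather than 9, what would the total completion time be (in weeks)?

The binding path is P3→P4→P7 = 4+9+4 = 17; finish at 17 weeks.
P4 lies on that path, so at 7 weeks the path becomes 15 weeks.
New critical path: P3→P5→P8→P9 = 4+3+3+6 = 16 ⇒ 16 weeks.

16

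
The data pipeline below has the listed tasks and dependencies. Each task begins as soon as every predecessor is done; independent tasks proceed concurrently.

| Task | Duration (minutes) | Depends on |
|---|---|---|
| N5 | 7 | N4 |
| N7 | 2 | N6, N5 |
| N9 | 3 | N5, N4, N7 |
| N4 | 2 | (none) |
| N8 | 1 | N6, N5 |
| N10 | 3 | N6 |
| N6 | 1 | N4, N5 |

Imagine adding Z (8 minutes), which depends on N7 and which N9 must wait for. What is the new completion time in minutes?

23

Originally the data pipeline takes 15 minutes.
With Z inserted, N9 now waits for max(N5, N4, N7, Z).
New critical path: N4→N5→N6→N7→Z→N9 = 2+7+1+2+8+3 = 23 ⇒ 23 minutes.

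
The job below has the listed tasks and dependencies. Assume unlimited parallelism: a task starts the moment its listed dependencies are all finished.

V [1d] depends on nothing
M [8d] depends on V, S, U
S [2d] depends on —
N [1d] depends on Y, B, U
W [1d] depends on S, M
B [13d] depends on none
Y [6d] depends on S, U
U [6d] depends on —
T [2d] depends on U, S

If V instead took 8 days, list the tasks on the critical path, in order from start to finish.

V, M, W

Actual critical path: U→M→W = 6+8+1 = 15 ⇒ 15 days.
V is off the critical path — its longest chain is 10 days, giving 5 of slack.
New critical path: V→M→W = 8+8+1 = 17 ⇒ 17 days.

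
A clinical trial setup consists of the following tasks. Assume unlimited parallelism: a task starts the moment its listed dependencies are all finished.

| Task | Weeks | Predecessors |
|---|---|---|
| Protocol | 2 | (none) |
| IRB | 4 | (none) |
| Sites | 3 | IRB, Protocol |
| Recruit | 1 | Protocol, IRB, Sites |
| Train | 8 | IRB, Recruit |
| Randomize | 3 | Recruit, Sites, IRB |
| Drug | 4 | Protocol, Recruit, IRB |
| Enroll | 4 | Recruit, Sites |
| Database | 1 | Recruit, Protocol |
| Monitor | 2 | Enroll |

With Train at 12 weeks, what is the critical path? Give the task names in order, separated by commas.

IRB, Sites, Recruit, Train

Actual critical path: IRB→Sites→Recruit→Train = 4+3+1+8 = 16 ⇒ 16 weeks.
Train is on the critical path; changing it to 12 makes that path 20 weeks.
No other chain overtakes it, so the finish is 20 weeks.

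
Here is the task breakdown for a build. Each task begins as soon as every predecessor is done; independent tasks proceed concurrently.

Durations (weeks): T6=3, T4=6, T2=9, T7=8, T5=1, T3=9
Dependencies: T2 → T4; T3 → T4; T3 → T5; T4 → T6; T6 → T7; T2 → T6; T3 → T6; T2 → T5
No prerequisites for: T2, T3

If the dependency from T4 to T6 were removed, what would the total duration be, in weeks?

With the dependency in place, T2→T4→T6→T7 = 9+6+3+8 = 26 sets the finish at 26 weeks.
Without T4→T6, T6's earliest start moves from 15 to 9.
The longest chain is now T2→T6→T7 = 9+3+8 = 20, so the plan takes 20 weeks.

20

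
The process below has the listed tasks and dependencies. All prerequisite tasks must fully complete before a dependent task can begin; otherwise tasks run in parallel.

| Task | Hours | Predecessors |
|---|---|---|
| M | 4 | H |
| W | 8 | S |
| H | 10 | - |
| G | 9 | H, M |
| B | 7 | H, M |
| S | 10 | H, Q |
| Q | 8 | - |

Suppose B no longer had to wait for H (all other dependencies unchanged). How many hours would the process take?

28

Original critical path: H→S→W = 10+10+8 = 28 ⇒ 28 hours.
Dropping H→B doesn't change B's earliest start (14); another predecessor still binds.
After: H→S→W = 10+10+8 = 28 → 28 hours.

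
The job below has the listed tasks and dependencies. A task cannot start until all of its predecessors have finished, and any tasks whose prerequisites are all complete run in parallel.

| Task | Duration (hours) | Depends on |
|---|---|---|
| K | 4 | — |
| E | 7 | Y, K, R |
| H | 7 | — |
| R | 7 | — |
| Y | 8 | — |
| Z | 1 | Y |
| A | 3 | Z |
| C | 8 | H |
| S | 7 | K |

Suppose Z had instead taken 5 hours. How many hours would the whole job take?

16

Actual critical path: H→C = 7+8 = 15 ⇒ 15 hours.
Z has 3 hours of float (longest path through it is 12).
New critical path: Y→Z→A = 8+5+3 = 16 ⇒ 16 hours.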